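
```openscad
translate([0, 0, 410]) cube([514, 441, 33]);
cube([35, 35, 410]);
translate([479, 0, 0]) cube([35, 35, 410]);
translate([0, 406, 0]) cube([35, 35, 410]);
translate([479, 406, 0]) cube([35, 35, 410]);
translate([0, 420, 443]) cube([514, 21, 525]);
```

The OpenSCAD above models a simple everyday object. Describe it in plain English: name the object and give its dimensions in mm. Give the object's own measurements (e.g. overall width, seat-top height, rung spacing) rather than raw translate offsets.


A chair. The seat is a 514×441×33 mm slab with its top at z = 443 mm, on four 35×35 mm corner legs (flush with the seat edges, standing on z = 0). A flat backrest 21 mm thick, 525 mm tall, spans the full seat width and rises from the seat top along its +y edge, rear face flush with the rear of the seat.


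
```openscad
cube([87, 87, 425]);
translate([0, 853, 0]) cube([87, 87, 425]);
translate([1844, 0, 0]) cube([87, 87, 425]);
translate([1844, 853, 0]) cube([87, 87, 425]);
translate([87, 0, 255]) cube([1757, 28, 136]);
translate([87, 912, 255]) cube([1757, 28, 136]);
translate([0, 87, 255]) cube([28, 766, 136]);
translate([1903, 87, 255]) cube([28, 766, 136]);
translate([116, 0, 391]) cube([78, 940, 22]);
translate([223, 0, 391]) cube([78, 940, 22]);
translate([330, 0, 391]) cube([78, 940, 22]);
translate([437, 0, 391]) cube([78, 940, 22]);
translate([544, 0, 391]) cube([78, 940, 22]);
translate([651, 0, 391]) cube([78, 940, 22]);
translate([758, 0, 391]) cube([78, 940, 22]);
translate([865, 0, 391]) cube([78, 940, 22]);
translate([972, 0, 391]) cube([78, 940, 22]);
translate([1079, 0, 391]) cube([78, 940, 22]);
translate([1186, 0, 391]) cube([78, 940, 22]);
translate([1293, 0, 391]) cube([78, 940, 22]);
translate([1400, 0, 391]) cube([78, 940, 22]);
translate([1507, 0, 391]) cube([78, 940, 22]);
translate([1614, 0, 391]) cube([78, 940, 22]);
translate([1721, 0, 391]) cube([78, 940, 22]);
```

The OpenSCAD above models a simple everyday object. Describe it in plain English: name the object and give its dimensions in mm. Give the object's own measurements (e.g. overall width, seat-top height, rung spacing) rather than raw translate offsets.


A bed frame 1931 mm long (x) by 940 mm wide (y). Four 87×87 mm corner posts, 425 mm tall, at the corners of the footprint. Four rails of 28 mm thickness and 136 mm height run between adjacent posts with their undersides at z = 255 mm, their outer faces flush with the outside of the frame (the two x-running rails run between the posts' inner faces; the two y-running rails run between the posts' inner faces). 16 slats, each 78 mm wide (x) and 22 mm thick, lie across the top of the two x-running rails, running the full 940 mm width of the frame in y; along x they sit between the end posts with a 29 mm gap after the −x posts and between neighbouring slats, leaving 45 mm before the +x posts.


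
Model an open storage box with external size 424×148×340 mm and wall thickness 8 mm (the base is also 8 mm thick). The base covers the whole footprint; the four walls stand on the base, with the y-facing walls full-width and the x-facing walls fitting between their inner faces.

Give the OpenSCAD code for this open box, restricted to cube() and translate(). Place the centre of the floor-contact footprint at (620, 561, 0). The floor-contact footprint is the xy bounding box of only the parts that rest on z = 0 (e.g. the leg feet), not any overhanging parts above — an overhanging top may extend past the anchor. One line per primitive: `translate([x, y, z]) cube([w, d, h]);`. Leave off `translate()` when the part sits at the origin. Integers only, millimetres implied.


translate([408, 487, 0]) cube([424, 148, 8]);
translate([408, 487, 8]) cube([424, 8, 332]);
translate([408, 627, 8]) cube([424, 8, 332]);
translate([408, 495, 8]) cube([8, 132, 332]);
translate([824, 495, 8]) cube([8, 132, 332]);


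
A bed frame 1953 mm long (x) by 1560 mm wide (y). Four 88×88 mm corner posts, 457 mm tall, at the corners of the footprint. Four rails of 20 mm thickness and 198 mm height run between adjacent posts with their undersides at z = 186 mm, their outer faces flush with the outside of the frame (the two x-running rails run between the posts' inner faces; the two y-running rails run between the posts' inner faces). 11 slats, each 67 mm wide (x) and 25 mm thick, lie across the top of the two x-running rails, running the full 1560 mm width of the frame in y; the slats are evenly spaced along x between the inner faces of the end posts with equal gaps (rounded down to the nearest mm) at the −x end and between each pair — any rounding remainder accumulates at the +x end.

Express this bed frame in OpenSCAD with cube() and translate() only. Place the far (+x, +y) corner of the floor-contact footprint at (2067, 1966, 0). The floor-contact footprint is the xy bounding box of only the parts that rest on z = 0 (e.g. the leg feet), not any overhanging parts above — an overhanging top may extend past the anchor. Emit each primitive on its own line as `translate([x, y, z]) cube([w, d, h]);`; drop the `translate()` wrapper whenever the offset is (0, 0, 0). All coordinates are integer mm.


translate([114, 406, 0]) cube([88, 88, 457]);
translate([114, 1878, 0]) cube([88, 88, 457]);
translate([1979, 406, 0]) cube([88, 88, 457]);
translate([1979, 1878, 0]) cube([88, 88, 457]);
translate([202, 406, 186]) cube([1777, 20, 198]);
translate([202, 1946, 186]) cube([1777, 20, 198]);
translate([114, 494, 186]) cube([20, 1384, 198]);
translate([2047, 494, 186]) cube([20, 1384, 198]);
translate([288, 406, 384]) cube([67, 1560, 25]);
translate([441, 406, 384]) cube([67, 1560, 25]);
translate([594, 406, 384]) cube([67, 1560, 25]);
translate([747, 406, 384]) cube([67, 1560, 25]);
translate([900, 406, 384]) cube([67, 1560, 25]);
translate([1053, 406, 384]) cube([67, 1560, 25]);
translate([1206, 406, 384]) cube([67, 1560, 25]);
translate([1359, 406, 384]) cube([67, 1560, 25]);
translate([1512, 406, 384]) cube([67, 1560, 25]);
translate([1665, 406, 384]) cube([67, 1560, 25]);
translate([1818, 406, 384]) cube([67, 1560, 25]);


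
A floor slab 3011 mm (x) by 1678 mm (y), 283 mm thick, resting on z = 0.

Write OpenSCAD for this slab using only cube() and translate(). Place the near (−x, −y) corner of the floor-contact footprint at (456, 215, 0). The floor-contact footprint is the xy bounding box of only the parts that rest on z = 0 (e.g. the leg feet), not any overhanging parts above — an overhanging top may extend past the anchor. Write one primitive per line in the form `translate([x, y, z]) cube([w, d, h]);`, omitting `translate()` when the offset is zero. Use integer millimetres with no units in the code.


translate([456, 215, 0]) cube([3011, 1678, 283]);


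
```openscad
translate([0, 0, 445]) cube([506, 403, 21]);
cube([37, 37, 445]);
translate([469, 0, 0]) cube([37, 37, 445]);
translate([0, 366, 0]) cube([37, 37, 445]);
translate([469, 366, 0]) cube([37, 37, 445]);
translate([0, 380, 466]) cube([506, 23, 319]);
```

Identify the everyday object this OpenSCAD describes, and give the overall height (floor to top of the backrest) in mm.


A chair. The overall height is 785 mm.

A slab on four corner posts with a tall panel at the back — a chair. The seat slab sits at z = 445 with thickness 21, and the 319 mm backrest starts at the seat top, so the overall height is 445 + 21 + 319 = 785 mm.


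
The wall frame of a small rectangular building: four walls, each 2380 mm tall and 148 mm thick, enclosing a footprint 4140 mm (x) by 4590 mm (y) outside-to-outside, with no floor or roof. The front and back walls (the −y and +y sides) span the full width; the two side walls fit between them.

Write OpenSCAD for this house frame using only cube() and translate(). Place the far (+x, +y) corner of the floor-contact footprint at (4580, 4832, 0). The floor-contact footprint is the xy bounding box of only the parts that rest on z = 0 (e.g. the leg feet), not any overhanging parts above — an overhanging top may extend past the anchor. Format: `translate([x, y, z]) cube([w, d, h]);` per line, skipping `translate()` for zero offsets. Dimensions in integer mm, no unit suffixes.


translate([440, 242, 0]) cube([4140, 148, 2380]);
translate([440, 4684, 0]) cube([4140, 148, 2380]);
translate([440, 390, 0]) cube([148, 4294, 2380]);
translate([4432, 390, 0]) cube([148, 4294, 2380]);


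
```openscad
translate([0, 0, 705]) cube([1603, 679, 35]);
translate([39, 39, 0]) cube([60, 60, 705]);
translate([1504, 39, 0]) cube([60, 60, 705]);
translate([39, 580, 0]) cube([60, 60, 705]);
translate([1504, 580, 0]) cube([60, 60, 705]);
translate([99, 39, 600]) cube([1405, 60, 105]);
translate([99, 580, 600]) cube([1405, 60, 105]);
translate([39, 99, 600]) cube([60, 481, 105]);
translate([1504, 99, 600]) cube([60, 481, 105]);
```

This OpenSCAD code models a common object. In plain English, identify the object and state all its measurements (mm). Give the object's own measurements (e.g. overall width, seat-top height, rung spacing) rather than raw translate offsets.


A rectangular dining table. The top is 1603×679×35 mm with its upper surface at z = 740 mm. It stands on four 60×60 mm square legs, each inset 39 mm from the nearest pair of top edges, running from the floor to the underside of the top. Four apron rails, 60 mm thick and 105 mm tall, run between adjacent legs with their top edges flush with the underside of the top and their outer faces flush with the legs' outer faces.


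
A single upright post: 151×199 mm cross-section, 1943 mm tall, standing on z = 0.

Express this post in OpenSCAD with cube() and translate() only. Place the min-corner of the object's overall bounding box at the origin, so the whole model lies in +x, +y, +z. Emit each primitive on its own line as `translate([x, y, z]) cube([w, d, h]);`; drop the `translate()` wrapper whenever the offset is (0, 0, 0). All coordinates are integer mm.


cube([151, 199, 1943]);


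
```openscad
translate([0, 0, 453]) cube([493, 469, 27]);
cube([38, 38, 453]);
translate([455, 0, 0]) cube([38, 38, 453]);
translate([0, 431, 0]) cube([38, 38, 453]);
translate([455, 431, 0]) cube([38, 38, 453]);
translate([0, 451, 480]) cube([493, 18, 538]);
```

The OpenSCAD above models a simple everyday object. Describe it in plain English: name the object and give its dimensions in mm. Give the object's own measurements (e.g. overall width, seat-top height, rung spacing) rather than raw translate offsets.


A chair. The seat is a 493×469×27 mm slab with its top at z = 480 mm, on four 38×38 mm corner legs (flush with the seat edges, standing on z = 0). A flat backrest 18 mm thick, 538 mm tall, spans the full seat width and rises from the seat top along its +y edge, rear face flush with the rear of the seat.


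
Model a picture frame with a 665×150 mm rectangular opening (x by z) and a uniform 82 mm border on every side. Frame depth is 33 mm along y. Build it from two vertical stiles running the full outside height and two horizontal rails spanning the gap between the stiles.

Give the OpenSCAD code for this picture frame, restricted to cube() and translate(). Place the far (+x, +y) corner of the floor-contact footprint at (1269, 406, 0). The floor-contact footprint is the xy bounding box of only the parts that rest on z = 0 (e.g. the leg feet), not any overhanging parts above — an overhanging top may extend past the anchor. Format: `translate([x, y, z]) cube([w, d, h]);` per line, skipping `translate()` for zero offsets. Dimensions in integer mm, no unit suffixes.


translate([440, 373, 0]) cube([82, 33, 314]);
translate([1187, 373, 0]) cube([82, 33, 314]);
translate([522, 373, 0]) cube([665, 33, 82]);
translate([522, 373, 232]) cube([665, 33, 82]);


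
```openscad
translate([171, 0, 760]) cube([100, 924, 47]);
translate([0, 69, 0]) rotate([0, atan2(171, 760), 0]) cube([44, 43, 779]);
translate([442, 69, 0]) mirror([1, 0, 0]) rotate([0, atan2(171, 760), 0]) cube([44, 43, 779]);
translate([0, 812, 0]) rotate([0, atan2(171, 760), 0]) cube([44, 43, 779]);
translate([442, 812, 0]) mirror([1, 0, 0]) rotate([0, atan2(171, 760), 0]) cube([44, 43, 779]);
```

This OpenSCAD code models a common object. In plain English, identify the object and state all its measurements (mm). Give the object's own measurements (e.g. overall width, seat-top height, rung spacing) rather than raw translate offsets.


A sawhorse. A 100×924×47 mm beam (x, y, z) sits on two A-frame leg pairs. Each pair is two raked legs of 44×43 mm section (43 mm along y) splaying symmetrically in x. Each leg rises 760 mm vertically over 171 mm of horizontal reach and is 779 mm long along its own axis. Every leg's outer bottom edge rests on the floor and its outer top edge meets a bottom edge of the beam — the left legs (tilting toward +x) meet the beam's −x bottom edge, the right legs (their mirror images, tilting toward −x) meet its +x bottom edge — so the leg tops tuck under the beam, the beam's underside is 760 mm above the floor, and the feet are 442 mm apart outside-to-outside with the beam centred between them. The two leg pairs are set in 69 mm from either end of the beam.


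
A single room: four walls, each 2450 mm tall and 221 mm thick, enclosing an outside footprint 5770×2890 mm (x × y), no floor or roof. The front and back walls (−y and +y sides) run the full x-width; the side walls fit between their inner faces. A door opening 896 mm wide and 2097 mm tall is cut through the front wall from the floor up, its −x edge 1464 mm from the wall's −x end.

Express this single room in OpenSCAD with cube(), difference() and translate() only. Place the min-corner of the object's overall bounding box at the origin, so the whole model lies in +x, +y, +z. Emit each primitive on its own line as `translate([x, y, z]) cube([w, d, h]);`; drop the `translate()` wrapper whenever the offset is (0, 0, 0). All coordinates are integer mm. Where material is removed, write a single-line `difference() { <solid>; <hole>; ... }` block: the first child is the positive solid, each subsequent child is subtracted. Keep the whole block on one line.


difference() { cube([5770, 221, 2450]); translate([1464, 0, 0]) cube([896, 221, 2097]); }
translate([0, 2669, 0]) cube([5770, 221, 2450]);
translate([0, 221, 0]) cube([221, 2448, 2450]);
translate([5549, 221, 0]) cube([221, 2448, 2450]);


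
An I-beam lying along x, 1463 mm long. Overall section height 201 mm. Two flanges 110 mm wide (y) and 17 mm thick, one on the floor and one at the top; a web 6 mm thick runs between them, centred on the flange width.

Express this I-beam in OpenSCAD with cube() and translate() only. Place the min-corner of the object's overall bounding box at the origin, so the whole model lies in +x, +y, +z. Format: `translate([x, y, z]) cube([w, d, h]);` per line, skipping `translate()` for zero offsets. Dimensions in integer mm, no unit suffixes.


cube([1463, 110, 17]);
translate([0, 52, 17]) cube([1463, 6, 167]);
translate([0, 0, 184]) cube([1463, 110, 17]);


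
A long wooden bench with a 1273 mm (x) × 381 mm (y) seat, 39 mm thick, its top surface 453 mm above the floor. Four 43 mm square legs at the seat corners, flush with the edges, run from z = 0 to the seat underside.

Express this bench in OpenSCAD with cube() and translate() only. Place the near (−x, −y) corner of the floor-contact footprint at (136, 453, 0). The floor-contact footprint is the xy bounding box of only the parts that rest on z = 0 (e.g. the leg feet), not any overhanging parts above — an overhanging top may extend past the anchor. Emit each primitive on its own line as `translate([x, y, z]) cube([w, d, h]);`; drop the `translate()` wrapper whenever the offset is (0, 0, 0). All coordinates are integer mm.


// leg_h = 453 − 39 = 414
translate([136, 453, 414]) cube([1273, 381, 39]);
translate([136, 453, 0]) cube([43, 43, 414]);
translate([136, 791, 0]) cube([43, 43, 414]);
translate([1366, 453, 0]) cube([43, 43, 414]);
translate([1366, 791, 0]) cube([43, 43, 414]);


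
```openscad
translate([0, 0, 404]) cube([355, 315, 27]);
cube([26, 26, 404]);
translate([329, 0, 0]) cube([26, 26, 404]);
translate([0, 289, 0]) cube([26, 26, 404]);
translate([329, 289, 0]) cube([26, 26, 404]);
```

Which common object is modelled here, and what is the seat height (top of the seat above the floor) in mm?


A stool. The seat height is 431 mm.

A 355×315×27 slab at z = 404 on four corner posts — a stool. The seat top is 404 + 27 = 431 mm.


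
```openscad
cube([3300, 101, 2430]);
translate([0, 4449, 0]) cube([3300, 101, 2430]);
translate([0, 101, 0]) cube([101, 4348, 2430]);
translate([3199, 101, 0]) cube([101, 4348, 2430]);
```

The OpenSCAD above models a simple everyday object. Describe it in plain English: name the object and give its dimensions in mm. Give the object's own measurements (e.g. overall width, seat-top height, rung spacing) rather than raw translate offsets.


The wall frame of a small rectangular building: four walls, each 2430 mm tall and 101 mm thick, enclosing a footprint 3300 mm (x) by 4550 mm (y) outside-to-outside, with no floor or roof. The front and back walls (the −y and +y sides) span the full width; the two side walls fit between them.


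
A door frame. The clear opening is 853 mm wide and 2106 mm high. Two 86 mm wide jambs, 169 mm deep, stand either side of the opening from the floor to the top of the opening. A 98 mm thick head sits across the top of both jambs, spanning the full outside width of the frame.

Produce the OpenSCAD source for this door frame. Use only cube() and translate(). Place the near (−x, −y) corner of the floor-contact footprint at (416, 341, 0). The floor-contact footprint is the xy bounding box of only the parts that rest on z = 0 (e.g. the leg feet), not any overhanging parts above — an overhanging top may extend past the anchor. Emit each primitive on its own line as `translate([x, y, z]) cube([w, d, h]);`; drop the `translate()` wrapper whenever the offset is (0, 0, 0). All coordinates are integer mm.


translate([416, 341, 0]) cube([86, 169, 2106]);
translate([1355, 341, 0]) cube([86, 169, 2106]);
translate([416, 341, 2106]) cube([1025, 169, 98]);


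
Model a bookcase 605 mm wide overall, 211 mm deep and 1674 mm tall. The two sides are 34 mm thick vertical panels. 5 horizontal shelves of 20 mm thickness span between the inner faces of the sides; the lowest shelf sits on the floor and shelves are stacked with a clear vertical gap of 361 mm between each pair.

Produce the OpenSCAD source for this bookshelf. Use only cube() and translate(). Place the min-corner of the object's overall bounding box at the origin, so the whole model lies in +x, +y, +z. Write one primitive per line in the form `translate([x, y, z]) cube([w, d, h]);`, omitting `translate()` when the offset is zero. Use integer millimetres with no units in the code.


cube([34, 211, 1674]);
translate([571, 0, 0]) cube([34, 211, 1674]);
translate([34, 0, 0]) cube([537, 211, 20]);
translate([34, 0, 381]) cube([537, 211, 20]);
translate([34, 0, 762]) cube([537, 211, 20]);
translate([34, 0, 1143]) cube([537, 211, 20]);
translate([34, 0, 1524]) cube([537, 211, 20]);


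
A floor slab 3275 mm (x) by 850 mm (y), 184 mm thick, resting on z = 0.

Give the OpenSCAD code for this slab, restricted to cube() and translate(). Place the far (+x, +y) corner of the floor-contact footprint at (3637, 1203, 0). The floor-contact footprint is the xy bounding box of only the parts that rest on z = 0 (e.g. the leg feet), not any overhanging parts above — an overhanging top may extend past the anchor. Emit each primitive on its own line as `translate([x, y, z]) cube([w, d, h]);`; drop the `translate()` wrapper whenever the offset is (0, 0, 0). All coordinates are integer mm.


translate([362, 353, 0]) cube([3275, 850, 184]);


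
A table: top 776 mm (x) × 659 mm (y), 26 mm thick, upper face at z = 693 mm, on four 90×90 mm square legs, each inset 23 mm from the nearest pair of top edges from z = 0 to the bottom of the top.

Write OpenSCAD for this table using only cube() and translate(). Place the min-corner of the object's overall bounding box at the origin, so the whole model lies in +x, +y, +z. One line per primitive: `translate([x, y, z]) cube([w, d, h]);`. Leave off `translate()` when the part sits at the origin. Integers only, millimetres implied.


// leg_h = 693 - 26 = 667
translate([0, 0, 667]) cube([776, 659, 26]);
translate([23, 23, 0]) cube([90, 90, 667]);
translate([663, 23, 0]) cube([90, 90, 667]);
translate([23, 546, 0]) cube([90, 90, 667]);
translate([663, 546, 0]) cube([90, 90, 667]);


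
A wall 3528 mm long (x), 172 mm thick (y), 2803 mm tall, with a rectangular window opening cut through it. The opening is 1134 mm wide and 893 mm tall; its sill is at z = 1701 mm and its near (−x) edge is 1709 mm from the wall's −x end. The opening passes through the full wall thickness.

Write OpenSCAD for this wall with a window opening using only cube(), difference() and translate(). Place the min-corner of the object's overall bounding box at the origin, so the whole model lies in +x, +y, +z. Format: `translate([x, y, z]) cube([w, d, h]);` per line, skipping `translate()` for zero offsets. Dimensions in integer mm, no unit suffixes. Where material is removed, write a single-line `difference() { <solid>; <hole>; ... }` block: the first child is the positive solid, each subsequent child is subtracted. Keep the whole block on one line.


difference() { cube([3528, 172, 2803]); translate([1709, 0, 1701]) cube([1134, 172, 893]); }


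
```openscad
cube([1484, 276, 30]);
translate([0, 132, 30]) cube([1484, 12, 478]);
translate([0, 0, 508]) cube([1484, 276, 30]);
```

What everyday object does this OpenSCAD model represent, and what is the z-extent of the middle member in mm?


An I-beam. The web height is 478 mm.

Two wide flanges with a thin centred web — an I-beam. Overall 538 mm minus two 30 mm flanges gives a web of 538 − 2·30 = 478 mm.


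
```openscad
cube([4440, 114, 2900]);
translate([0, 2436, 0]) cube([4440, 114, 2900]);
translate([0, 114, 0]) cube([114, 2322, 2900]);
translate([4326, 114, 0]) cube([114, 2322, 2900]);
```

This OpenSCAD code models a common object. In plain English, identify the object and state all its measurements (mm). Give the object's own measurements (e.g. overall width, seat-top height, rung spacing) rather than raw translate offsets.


The wall frame of a small rectangular building: four walls, each 2900 mm tall and 114 mm thick, enclosing a footprint 4440 mm (x) by 2550 mm (y) outside-to-outside, with no floor or roof. The front and back walls (the −y and +y sides) span the full width; the two side walls fit between them.


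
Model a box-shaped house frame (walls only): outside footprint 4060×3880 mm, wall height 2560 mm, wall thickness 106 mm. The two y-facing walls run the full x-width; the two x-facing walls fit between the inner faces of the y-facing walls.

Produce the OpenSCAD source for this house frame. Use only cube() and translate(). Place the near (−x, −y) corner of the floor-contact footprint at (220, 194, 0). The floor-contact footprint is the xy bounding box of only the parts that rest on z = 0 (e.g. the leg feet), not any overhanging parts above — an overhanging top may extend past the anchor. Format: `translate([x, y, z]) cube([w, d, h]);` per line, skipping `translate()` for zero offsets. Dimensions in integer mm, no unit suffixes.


translate([220, 194, 0]) cube([4060, 106, 2560]);
translate([220, 3968, 0]) cube([4060, 106, 2560]);
translate([220, 300, 0]) cube([106, 3668, 2560]);
translate([4174, 300, 0]) cube([106, 3668, 2560]);


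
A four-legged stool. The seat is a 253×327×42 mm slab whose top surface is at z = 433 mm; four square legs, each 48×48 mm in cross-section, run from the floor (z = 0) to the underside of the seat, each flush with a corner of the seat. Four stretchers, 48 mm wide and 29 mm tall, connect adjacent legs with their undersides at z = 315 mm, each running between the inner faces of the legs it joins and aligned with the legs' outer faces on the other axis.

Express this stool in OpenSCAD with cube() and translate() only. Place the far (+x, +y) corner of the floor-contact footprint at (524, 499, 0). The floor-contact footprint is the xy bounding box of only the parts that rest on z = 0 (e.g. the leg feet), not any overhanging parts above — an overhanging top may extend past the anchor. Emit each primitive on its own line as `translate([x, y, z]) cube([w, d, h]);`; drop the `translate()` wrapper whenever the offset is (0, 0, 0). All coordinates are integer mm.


// leg_h = 433 - 42 = 391
// stretcher span = 253 - 2*48 = 157
translate([271, 172, 391]) cube([253, 327, 42]);
translate([271, 172, 0]) cube([48, 48, 391]);
translate([476, 172, 0]) cube([48, 48, 391]);
translate([271, 451, 0]) cube([48, 48, 391]);
translate([476, 451, 0]) cube([48, 48, 391]);
translate([319, 172, 315]) cube([157, 48, 29]);
translate([319, 451, 315]) cube([157, 48, 29]);
translate([271, 220, 315]) cube([48, 231, 29]);
translate([476, 220, 315]) cube([48, 231, 29]);


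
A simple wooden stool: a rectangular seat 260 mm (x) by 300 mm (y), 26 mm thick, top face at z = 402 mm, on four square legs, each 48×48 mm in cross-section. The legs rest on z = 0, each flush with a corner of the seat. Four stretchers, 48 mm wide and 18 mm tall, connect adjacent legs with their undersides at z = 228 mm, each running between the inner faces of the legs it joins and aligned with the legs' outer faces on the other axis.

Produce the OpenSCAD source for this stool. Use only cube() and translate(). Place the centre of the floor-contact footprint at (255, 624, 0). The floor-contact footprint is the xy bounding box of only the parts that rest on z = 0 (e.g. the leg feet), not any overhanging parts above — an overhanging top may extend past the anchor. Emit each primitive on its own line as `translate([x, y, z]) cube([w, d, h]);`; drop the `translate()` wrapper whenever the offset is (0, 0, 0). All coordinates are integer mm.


translate([125, 474, 376]) cube([260, 300, 26]);
translate([125, 474, 0]) cube([48, 48, 376]);
translate([337, 474, 0]) cube([48, 48, 376]);
translate([125, 726, 0]) cube([48, 48, 376]);
translate([337, 726, 0]) cube([48, 48, 376]);
translate([173, 474, 228]) cube([164, 48, 18]);
translate([173, 726, 228]) cube([164, 48, 18]);
translate([125, 522, 228]) cube([48, 204, 18]);
translate([337, 522, 228]) cube([48, 204, 18]);


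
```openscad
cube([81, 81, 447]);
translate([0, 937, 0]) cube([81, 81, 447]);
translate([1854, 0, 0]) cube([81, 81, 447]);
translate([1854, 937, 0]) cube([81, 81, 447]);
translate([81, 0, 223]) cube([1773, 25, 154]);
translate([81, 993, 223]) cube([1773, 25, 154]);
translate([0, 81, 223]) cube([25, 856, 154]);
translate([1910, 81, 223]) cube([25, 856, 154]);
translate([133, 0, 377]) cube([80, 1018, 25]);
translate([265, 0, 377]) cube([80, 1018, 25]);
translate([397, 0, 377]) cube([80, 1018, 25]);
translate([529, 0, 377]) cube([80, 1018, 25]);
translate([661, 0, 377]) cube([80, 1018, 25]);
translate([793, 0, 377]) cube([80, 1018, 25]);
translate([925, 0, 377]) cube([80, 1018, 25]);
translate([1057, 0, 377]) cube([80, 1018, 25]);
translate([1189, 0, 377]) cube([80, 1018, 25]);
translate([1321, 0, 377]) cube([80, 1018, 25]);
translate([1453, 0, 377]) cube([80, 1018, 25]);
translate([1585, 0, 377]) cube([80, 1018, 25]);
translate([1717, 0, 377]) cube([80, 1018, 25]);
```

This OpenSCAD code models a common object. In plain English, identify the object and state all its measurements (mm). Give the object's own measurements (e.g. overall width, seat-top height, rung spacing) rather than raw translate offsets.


A bed frame 1935 mm long (x) by 1018 mm wide (y). Four 81×81 mm corner posts, 447 mm tall, at the corners of the footprint. Four rails of 25 mm thickness and 154 mm height run between adjacent posts with their undersides at z = 223 mm, their outer faces flush with the outside of the frame (the two x-running rails run between the posts' inner faces; the two y-running rails run between the posts' inner faces). 13 slats, each 80 mm wide (x) and 25 mm thick, lie across the top of the two x-running rails, running the full 1018 mm width of the frame in y; along x they sit between the end posts with a 52 mm gap after the −x posts and between neighbouring slats, leaving 57 mm before the +x posts.


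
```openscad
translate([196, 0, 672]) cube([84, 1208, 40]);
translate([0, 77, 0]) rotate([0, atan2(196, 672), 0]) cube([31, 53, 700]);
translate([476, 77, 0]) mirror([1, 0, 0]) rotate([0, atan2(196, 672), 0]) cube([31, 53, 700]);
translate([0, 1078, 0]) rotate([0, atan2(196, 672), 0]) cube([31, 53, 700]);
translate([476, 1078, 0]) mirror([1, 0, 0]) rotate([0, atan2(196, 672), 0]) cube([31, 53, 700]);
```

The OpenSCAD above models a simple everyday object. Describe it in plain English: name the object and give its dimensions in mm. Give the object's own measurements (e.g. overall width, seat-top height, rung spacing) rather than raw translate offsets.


A sawhorse. A 84×1208×40 mm beam (x, y, z) sits on two A-frame leg pairs. Each pair is two raked legs of 31×53 mm section (53 mm along y) splaying symmetrically in x. Each leg rises 672 mm vertically over 196 mm of horizontal reach and is 700 mm long along its own axis. Every leg's outer bottom edge rests on the floor and its outer top edge meets a bottom edge of the beam — the left legs (tilting toward +x) meet the beam's −x bottom edge, the right legs (their mirror images, tilting toward −x) meet its +x bottom edge — so the leg tops tuck under the beam, the beam's underside is 672 mm above the floor, and the feet are 476 mm apart outside-to-outside with the beam centred between them. The two leg pairs are set in 77 mm from either end of the beam.


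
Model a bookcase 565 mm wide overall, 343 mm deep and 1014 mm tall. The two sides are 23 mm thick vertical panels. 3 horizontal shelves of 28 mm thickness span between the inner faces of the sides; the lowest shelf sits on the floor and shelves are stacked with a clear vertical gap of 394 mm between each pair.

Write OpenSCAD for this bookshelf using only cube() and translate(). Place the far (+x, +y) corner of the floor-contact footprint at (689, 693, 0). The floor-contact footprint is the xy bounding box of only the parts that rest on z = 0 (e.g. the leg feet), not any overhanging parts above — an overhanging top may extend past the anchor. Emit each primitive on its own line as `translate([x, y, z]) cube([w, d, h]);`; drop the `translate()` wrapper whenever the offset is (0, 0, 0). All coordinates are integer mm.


translate([124, 350, 0]) cube([23, 343, 1014]);
translate([666, 350, 0]) cube([23, 343, 1014]);
translate([147, 350, 0]) cube([519, 343, 28]);
translate([147, 350, 422]) cube([519, 343, 28]);
translate([147, 350, 844]) cube([519, 343, 28]);


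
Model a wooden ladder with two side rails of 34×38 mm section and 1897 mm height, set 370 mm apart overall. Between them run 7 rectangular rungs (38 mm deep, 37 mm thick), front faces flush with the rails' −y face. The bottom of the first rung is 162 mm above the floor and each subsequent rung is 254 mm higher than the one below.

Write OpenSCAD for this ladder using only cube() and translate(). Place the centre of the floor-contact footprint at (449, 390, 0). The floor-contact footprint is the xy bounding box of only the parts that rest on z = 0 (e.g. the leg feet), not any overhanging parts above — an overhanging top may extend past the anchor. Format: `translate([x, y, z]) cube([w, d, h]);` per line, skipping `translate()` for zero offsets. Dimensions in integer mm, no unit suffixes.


translate([264, 371, 0]) cube([34, 38, 1897]);
translate([600, 371, 0]) cube([34, 38, 1897]);
translate([298, 371, 162]) cube([302, 38, 37]);
translate([298, 371, 416]) cube([302, 38, 37]);
translate([298, 371, 670]) cube([302, 38, 37]);
translate([298, 371, 924]) cube([302, 38, 37]);
translate([298, 371, 1178]) cube([302, 38, 37]);
translate([298, 371, 1432]) cube([302, 38, 37]);
translate([298, 371, 1686]) cube([302, 38, 37]);


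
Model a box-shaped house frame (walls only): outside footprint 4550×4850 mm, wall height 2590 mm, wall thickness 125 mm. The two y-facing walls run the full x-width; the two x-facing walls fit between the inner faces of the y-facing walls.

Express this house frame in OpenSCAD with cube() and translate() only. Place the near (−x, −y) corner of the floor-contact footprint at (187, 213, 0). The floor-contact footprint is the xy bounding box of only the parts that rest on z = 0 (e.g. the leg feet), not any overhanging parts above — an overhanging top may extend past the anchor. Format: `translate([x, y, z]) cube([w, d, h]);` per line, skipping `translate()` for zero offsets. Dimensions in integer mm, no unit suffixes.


translate([187, 213, 0]) cube([4550, 125, 2590]);
translate([187, 4938, 0]) cube([4550, 125, 2590]);
translate([187, 338, 0]) cube([125, 4600, 2590]);
translate([4612, 338, 0]) cube([125, 4600, 2590]);


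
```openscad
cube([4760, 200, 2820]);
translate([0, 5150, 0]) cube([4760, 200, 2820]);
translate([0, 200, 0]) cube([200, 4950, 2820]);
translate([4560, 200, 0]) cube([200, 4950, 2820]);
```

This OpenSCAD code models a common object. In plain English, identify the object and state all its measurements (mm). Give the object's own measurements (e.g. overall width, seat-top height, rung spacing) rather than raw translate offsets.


The wall frame of a small rectangular building: four walls, each 2820 mm tall and 200 mm thick, enclosing a footprint 4760 mm (x) by 5350 mm (y) outside-to-outside, with no floor or roof. The front and back walls (the −y and +y sides) span the full width; the two side walls fit between them.


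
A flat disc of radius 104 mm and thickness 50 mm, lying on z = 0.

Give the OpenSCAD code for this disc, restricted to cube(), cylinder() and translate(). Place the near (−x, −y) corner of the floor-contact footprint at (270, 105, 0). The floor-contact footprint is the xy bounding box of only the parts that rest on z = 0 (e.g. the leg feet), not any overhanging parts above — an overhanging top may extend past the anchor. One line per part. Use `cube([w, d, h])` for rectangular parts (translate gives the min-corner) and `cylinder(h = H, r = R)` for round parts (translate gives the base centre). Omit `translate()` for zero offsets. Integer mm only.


translate([374, 209, 0]) cylinder(h = 50, r = 104);


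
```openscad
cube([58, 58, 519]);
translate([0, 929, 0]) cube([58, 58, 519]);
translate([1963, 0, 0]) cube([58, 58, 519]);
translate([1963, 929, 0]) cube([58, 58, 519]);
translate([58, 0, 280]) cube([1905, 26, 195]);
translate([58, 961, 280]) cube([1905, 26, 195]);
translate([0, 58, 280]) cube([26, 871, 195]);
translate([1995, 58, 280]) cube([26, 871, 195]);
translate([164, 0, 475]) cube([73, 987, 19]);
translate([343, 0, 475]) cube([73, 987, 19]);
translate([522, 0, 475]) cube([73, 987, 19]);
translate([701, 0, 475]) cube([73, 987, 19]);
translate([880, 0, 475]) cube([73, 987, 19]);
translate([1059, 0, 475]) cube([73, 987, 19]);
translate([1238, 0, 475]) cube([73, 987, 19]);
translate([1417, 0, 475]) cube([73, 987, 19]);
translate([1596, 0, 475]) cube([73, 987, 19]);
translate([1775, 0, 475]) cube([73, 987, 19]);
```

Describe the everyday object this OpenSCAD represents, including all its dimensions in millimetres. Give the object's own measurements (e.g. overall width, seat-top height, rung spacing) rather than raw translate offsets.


A bed frame 2021 mm long (x) by 987 mm wide (y). Four 58×58 mm corner posts, 519 mm tall, at the corners of the footprint. Four rails of 26 mm thickness and 195 mm height run between adjacent posts with their undersides at z = 280 mm, their outer faces flush with the outside of the frame (the two x-running rails run between the posts' inner faces; the two y-running rails run between the posts' inner faces). 10 slats, each 73 mm wide (x) and 19 mm thick, lie across the top of the two x-running rails, running the full 987 mm width of the frame in y; along x they sit between the end posts with a 106 mm gap after the −x posts and between neighbouring slats, leaving 115 mm before the +x posts.


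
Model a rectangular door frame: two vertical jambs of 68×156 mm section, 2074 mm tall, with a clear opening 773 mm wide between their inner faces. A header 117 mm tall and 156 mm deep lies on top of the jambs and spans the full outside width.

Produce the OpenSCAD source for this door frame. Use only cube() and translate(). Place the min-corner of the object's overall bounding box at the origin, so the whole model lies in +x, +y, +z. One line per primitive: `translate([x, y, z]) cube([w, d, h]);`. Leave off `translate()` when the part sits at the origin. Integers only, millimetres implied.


cube([68, 156, 2074]);
translate([841, 0, 0]) cube([68, 156, 2074]);
translate([0, 0, 2074]) cube([909, 156, 117]);


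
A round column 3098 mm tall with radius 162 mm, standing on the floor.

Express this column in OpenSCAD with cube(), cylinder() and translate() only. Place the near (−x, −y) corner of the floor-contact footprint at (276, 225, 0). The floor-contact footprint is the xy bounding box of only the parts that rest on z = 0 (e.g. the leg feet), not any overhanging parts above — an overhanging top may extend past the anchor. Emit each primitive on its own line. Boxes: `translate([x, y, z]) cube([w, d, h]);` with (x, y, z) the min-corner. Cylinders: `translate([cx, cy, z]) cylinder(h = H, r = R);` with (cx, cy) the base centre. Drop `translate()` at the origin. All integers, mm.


translate([438, 387, 0]) cylinder(h = 3098, r = 162);


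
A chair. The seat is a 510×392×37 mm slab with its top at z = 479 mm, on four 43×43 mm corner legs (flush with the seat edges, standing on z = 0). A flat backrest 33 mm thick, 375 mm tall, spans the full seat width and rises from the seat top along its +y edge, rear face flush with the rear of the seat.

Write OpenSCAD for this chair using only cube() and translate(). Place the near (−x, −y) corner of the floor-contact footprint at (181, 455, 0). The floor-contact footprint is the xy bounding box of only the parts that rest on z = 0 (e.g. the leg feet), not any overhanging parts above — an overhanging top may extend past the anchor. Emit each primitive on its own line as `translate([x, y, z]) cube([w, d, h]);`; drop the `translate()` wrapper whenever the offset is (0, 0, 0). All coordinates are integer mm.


translate([181, 455, 442]) cube([510, 392, 37]);
translate([181, 455, 0]) cube([43, 43, 442]);
translate([648, 455, 0]) cube([43, 43, 442]);
translate([181, 804, 0]) cube([43, 43, 442]);
translate([648, 804, 0]) cube([43, 43, 442]);
translate([181, 814, 479]) cube([510, 33, 375]);


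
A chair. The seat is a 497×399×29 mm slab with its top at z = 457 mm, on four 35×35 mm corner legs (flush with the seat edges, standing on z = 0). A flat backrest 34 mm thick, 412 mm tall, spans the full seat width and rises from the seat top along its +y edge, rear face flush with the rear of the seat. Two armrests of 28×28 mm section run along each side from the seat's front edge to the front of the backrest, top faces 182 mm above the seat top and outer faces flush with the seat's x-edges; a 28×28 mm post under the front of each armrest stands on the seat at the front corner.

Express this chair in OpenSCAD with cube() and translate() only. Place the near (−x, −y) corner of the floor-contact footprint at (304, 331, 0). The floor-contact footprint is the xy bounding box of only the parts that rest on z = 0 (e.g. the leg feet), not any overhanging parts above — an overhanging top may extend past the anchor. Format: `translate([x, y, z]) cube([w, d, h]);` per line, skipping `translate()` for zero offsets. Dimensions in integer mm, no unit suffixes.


// leg_h = 457 - 29 = 428
// arm post h = 182 - 28 = 154
translate([304, 331, 428]) cube([497, 399, 29]);
translate([304, 331, 0]) cube([35, 35, 428]);
translate([766, 331, 0]) cube([35, 35, 428]);
translate([304, 695, 0]) cube([35, 35, 428]);
translate([766, 695, 0]) cube([35, 35, 428]);
translate([304, 696, 457]) cube([497, 34, 412]);
translate([304, 331, 611]) cube([28, 365, 28]);
translate([773, 331, 611]) cube([28, 365, 28]);
translate([304, 331, 457]) cube([28, 28, 154]);
translate([773, 331, 457]) cube([28, 28, 154]);
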